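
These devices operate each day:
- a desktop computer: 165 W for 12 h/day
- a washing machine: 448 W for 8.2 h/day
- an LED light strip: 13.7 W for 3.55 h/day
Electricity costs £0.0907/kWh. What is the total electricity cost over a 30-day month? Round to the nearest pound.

£16

desktop computer: 165 W × 12 h × 30 d = 59,400 Wh = 59.4 kWh
washing machine: 448 W × 8.2 h × 30 d = 110,208 Wh = 110.2 kWh
LED light strip: 13.7 W × 3.55 h × 30 d = 1,459 Wh = 1.459 kWh
Total energy = 59.4 + 110.2 + 1.459 = 171.1 kWh
Cost = 171.1 kWh × £0.0907 = £15.52 ≈ £16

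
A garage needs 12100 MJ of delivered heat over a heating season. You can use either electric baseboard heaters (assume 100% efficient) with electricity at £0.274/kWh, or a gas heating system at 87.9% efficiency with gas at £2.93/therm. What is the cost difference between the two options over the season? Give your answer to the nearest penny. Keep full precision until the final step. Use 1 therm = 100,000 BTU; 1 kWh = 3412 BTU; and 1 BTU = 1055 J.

Heat load = 12100 MJ = 12,100,000,000 J / 1055 = 11,469,194 BTU
Gas: input = 11,469,194 / 0.879 = 13,048,003 BTU = 130.5 therm → 130.5 × £2.93 = £382.31
Electric: 11,469,194 BTU / 3412 = 3,361 kWh → × £0.274 = £921.03
Difference = |£382.31 − £921.03| = £538.72

£538.72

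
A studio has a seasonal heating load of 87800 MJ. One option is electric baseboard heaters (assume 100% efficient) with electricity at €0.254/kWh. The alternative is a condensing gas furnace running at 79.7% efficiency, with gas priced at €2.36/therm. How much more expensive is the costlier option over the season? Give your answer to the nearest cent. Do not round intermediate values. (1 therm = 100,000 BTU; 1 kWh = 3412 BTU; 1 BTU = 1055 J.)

€3731.05

Heat load = 87800 MJ = 87,800,000,000 J / 1055 = 83,222,749 BTU
Gas: input = 83,222,749 / 0.797 = 104,420,011 BTU = 1,044 therm → 1,044 × €2.36 = €2,464.31
Electric: 83,222,749 BTU / 3412 = 24,390 kWh → × €0.254 = €6,195.36
Difference = |€2,464.31 − €6,195.36| = €3,731.05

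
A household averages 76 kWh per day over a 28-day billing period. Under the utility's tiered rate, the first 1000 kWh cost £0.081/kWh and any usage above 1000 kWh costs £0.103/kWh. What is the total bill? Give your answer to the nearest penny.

Usage = 76 kWh/day × 28 days = 2128 kWh
First 1000 kWh × £0.081 = £81.00
Remaining 1128 kWh × £0.103 = £116.18
Total = £197.18

£197.18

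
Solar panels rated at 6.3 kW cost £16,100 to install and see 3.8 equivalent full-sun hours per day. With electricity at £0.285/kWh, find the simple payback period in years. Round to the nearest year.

Daily generation = 6.3 kW × 3.8 h = 23.94 kWh
Annual generation = 23.94 × 365 = 8738.1 kWh
Annual savings = 8738.1 × £0.285 = £2,490.36
Payback = £16,100 / £2,490.36 = 6.46 years

6 years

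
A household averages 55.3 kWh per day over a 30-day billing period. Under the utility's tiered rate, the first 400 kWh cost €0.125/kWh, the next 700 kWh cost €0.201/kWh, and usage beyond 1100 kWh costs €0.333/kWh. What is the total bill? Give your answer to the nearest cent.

€376.85

Usage = 55.3 kWh/day × 30 days = 1659 kWh
First 400 kWh × €0.125 = €50.00
Next 700 kWh × €0.201 = €140.70
Remaining 559 kWh × €0.333 = €186.15
Total = €376.85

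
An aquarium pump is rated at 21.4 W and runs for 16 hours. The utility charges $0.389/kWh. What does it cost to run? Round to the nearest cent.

Energy = 21.4 W × 16 h = 342 Wh = 0.3424 kWh
Cost = 0.3424 kWh × $0.389/kWh = $0.13

$0.13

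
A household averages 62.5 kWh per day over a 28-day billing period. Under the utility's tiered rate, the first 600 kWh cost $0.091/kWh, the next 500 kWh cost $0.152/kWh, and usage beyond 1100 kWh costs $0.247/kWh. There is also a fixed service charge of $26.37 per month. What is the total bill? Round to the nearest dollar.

$318

Usage = 62.5 kWh/day × 28 days = 1750 kWh
First 600 kWh × $0.091 = $54.60
Next 500 kWh × $0.152 = $76.00
Remaining 650 kWh × $0.247 = $160.55
Energy charge = $291.15; + service $26.37 = $317.52 ≈ $318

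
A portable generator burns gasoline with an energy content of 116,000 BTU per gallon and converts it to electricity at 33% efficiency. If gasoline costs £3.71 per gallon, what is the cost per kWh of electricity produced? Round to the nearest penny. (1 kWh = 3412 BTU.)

£0.33

Electrical output per gallon = 116,000 BTU × 0.33 / 3412 BTU/kWh = 11.22 kWh
Cost per kWh = £3.71 / 11.22 kWh = £0.331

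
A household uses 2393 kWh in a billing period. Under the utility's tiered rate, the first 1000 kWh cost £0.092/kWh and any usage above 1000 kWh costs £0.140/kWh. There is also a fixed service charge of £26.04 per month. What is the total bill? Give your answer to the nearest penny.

£313.06

First 1000 kWh × £0.092 = £92.00
Remaining 1393 kWh × £0.140 = £195.02
Energy charge = £287.02; + service £26.04 = £313.06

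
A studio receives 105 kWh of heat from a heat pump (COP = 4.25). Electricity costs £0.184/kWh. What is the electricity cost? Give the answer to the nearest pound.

Electrical input = 105 kWh / 4.25 = 24.71 kWh
Cost = 24.71 × £0.184/kWh = £4.55 ≈ £5

£5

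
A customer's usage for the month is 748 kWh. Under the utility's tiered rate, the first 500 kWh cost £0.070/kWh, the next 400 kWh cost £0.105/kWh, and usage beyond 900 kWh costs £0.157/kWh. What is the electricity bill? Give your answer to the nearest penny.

£61.04

First 500 kWh × £0.070 = £35.00
Next 248 kWh × £0.105 = £26.04
Remaining tier: 0 kWh (not reached)
Total = £61.04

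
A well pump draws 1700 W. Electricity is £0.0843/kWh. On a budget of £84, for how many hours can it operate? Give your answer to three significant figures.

Energy budget = £84 / £0.0843 per kWh = 996.4 kWh = 996,441 Wh
Runtime = 996,441 Wh / 1700 W = 586.1 h

586 h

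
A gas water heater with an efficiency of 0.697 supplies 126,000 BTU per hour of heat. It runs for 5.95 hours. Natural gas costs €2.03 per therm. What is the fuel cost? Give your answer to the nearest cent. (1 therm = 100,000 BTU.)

€21.83

Heat delivered = 126,000 BTU/h × 5.95 h = 749,700 BTU
Gas input = 749,700 / 0.697 = 1,075,610 BTU
= 1,075,610 / 100,000 = 10.76 therm
Cost = 10.76 × €2.03/therm = €21.83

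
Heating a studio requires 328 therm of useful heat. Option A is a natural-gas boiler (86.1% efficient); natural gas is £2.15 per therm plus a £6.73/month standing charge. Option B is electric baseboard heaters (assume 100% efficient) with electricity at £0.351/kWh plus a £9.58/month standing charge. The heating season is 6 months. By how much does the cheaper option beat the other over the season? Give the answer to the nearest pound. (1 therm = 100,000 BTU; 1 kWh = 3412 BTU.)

Heat load = 328 therm × 100,000 = 32,800,000 BTU
Gas: input = 32,800,000 / 0.861 = 38,095,238 BTU = 381 therm → 381 × £2.15 = £819.05; + 6 × £6.73 standing = £859.43
Electric: 32,800,000 BTU / 3412 = 9,613 kWh → × £0.351 = £3,374.21; + 6 × £9.58 standing = £3,431.69
Difference = |£859.43 − £3,431.69| = £2,572.26 ≈ £2572

£2572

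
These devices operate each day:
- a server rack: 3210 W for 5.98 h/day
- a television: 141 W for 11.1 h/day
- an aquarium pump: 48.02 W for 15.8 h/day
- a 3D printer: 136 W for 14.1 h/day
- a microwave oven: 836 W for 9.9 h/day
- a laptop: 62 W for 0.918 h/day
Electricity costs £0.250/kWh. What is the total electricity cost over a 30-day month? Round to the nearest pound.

server rack: 3210 W × 5.98 h × 30 d = 575,874 Wh = 575.9 kWh
television: 141 W × 11.1 h × 30 d = 46,953 Wh = 46.95 kWh
aquarium pump: 48.02 W × 15.8 h × 30 d = 22,761 Wh = 22.76 kWh
3D printer: 136 W × 14.1 h × 30 d = 57,528 Wh = 57.53 kWh
microwave oven: 836 W × 9.9 h × 30 d = 248,292 Wh = 248.3 kWh
laptop: 62 W × 0.918 h × 30 d = 1,707 Wh = 1.707 kWh
Total energy = 575.9 + 46.95 + 22.76 + 57.53 + 248.3 + 1.707 = 953.1 kWh
Cost = 953.1 kWh × £0.250 = £238.28 ≈ £238

£238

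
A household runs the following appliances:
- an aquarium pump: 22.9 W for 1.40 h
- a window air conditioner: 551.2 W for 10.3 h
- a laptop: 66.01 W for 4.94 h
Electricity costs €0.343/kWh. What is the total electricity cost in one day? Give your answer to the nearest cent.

€2.07

aquarium pump: 22.9 W × 1.40 h = 32 Wh = 0.03206 kWh
window air conditioner: 551.2 W × 10.3 h = 5,677 Wh = 5.677 kWh
laptop: 66.01 W × 4.94 h = 326 Wh = 0.3261 kWh
Total energy = 0.03206 + 5.677 + 0.3261 = 6.036 kWh
Cost = 6.036 kWh × €0.343 = €2.07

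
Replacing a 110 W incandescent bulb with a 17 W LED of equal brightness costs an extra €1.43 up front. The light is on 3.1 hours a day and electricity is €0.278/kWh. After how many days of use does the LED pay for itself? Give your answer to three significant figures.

Power saved = 110 − 17 = 93 W
Daily energy saved = 93 W × 3.1 h = 288.3 Wh = 0.2883 kWh
Daily savings = 0.2883 × €0.278 = €0.0801
Payback = €1.43 / €0.0801 per day = 17.84 days

17.8 days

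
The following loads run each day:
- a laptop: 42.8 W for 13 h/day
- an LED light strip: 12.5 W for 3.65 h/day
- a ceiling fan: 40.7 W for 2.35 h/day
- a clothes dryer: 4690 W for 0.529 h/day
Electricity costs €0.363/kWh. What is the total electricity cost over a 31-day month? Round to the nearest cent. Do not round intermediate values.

laptop: 42.8 W × 13 h × 31 d = 17,248 Wh = 17.25 kWh
LED light strip: 12.5 W × 3.65 h × 31 d = 1,414 Wh = 1.414 kWh
ceiling fan: 40.7 W × 2.35 h × 31 d = 2,965 Wh = 2.965 kWh
clothes dryer: 4690 W × 0.529 h × 31 d = 76,911 Wh = 76.91 kWh
Total energy = 17.25 + 1.414 + 2.965 + 76.91 = 98.54 kWh
Cost = 98.54 kWh × €0.363 = €35.77

€35.77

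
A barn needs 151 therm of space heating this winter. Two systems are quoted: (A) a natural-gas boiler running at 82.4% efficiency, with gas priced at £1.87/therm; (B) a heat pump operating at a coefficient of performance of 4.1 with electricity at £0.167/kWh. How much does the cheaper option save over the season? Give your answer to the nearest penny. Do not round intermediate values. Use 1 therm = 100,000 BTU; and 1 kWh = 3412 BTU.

Heat load = 151 therm × 100,000 = 15,100,000 BTU
Gas: input = 15,100,000 / 0.824 = 18,325,243 BTU = 183.3 therm → 183.3 × £1.87 = £342.68
Heat pump: 15,100,000 BTU / 3412 = 4,426 kWh heat; / 4.1 = 1,079 kWh in → × £0.167 = £180.26
Difference = |£342.68 − £180.26| = £162.42

£162.42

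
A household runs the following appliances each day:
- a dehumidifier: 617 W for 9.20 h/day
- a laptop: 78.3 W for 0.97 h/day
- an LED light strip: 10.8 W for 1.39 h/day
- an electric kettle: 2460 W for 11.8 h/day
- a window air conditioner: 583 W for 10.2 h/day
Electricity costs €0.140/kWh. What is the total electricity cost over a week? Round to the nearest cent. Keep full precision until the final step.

€39.93

dehumidifier: 617 W × 9.20 h × 7 d = 39,735 Wh = 39.73 kWh
laptop: 78.3 W × 0.97 h × 7 d = 532 Wh = 0.5317 kWh
LED light strip: 10.8 W × 1.39 h × 7 d = 105 Wh = 0.1051 kWh
electric kettle: 2460 W × 11.8 h × 7 d = 203,196 Wh = 203.2 kWh
window air conditioner: 583 W × 10.2 h × 7 d = 41,626 Wh = 41.63 kWh
Total energy = 39.73 + 0.5317 + 0.1051 + 203.2 + 41.63 = 285.2 kWh
Cost = 285.2 kWh × €0.140 = €39.93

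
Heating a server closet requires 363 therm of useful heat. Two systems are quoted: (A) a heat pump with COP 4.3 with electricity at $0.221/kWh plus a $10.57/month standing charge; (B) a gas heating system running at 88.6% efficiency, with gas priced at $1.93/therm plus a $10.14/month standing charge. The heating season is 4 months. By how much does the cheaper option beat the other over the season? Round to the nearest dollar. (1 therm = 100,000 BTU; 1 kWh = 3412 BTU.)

Heat load = 363 therm × 100,000 = 36,300,000 BTU
Gas: input = 36,300,000 / 0.886 = 40,970,655 BTU = 409.7 therm → 409.7 × $1.93 = $790.73; + 4 × $10.14 standing = $831.29
Heat pump: 36,300,000 BTU / 3412 = 10,640 kWh heat; / 4.3 = 2,474 kWh in → × $0.221 = $546.79; + 4 × $10.57 standing = $589.07
Difference = |$831.29 − $589.07| = $242.22 ≈ $242

$242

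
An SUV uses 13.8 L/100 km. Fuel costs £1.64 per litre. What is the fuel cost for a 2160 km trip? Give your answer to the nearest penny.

Fuel = 13.8 L/100 km × 2160 km / 100 = 298.1 L
Cost = 298.1 L × £1.64/L = £488.85

£488.85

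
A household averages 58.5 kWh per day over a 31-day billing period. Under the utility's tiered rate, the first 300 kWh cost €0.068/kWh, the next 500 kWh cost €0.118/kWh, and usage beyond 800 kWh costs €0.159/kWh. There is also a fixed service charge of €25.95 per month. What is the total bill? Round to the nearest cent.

Usage = 58.5 kWh/day × 31 days = 1813.5 kWh
First 300 kWh × €0.068 = €20.40
Next 500 kWh × €0.118 = €59.00
Remaining 1013.5 kWh × €0.159 = €161.15
Energy charge = €240.55; + service €25.95 = €266.50

€266.50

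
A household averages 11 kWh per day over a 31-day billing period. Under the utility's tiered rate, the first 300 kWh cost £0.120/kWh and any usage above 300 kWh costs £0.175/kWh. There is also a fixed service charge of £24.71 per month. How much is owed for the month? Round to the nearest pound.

£68

Usage = 11 kWh/day × 31 days = 341 kWh
First 300 kWh × £0.120 = £36.00
Remaining 41 kWh × £0.175 = £7.17
Energy charge = £43.17; + service £24.71 = £67.88 ≈ £68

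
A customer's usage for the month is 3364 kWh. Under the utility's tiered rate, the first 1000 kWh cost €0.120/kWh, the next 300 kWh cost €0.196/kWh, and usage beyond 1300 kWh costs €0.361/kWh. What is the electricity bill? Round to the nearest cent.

First 1000 kWh × €0.120 = €120.00
Next 300 kWh × €0.196 = €58.80
Remaining 2064 kWh × €0.361 = €745.10
Total = €923.90

€923.90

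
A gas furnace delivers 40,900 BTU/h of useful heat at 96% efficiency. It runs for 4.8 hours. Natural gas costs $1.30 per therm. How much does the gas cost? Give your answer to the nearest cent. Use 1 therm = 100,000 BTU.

$2.66

Heat delivered = 40,900 BTU/h × 4.8 h = 196,320 BTU
Gas input = 196,320 / 0.96 = 204,500 BTU
= 204,500 / 100,000 = 2.045 therm
Cost = 2.045 × $1.30/therm = $2.66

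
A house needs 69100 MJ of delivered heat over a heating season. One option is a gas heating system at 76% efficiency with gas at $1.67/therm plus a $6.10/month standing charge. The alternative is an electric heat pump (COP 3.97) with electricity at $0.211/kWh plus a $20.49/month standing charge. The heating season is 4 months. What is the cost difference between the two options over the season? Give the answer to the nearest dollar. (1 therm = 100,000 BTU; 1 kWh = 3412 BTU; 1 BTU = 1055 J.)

$361

Heat load = 69100 MJ = 69,100,000,000 J / 1055 = 65,497,630 BTU
Gas: input = 65,497,630 / 0.76 = 86,181,093 BTU = 861.8 therm → 861.8 × $1.67 = $1,439.22; + 4 × $6.10 standing = $1,463.62
Heat pump: 65,497,630 BTU / 3412 = 19,200 kWh heat; / 3.97 = 4,835 kWh in → × $0.211 = $1,020.25; + 4 × $20.49 standing = $1,102.21
Difference = |$1,463.62 − $1,102.21| = $361.41 ≈ $361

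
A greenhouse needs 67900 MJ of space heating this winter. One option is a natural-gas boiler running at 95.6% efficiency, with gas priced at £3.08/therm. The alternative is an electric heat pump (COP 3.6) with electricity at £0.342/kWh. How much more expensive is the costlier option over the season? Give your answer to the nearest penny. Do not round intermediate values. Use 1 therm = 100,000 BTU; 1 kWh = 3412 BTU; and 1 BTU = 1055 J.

Heat load = 67900 MJ = 67,900,000,000 J / 1055 = 64,360,190 BTU
Gas: input = 64,360,190 / 0.956 = 67,322,374 BTU = 673.2 therm → 673.2 × £3.08 = £2,073.53
Heat pump: 64,360,190 BTU / 3412 = 18,860 kWh heat; / 3.6 = 5,240 kWh in → × £0.342 = £1,791.97
Difference = |£2,073.53 − £1,791.97| = £281.55

£281.55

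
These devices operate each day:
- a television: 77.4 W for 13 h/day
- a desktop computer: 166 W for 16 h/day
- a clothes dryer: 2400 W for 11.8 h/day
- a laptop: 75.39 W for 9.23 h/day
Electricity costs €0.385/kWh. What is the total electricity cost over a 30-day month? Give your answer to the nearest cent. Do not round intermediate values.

€377.43

television: 77.4 W × 13 h × 30 d = 30,186 Wh = 30.19 kWh
desktop computer: 166 W × 16 h × 30 d = 79,680 Wh = 79.68 kWh
clothes dryer: 2400 W × 11.8 h × 30 d = 849,600 Wh = 849.6 kWh
laptop: 75.39 W × 9.23 h × 30 d = 20,875 Wh = 20.88 kWh
Total energy = 30.19 + 79.68 + 849.6 + 20.88 = 980.3 kWh
Cost = 980.3 kWh × €0.385 = €377.43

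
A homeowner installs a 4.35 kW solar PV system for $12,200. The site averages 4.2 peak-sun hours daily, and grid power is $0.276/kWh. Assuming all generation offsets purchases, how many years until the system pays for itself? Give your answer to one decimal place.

Daily generation = 4.35 kW × 4.2 h = 18.27 kWh
Annual generation = 18.27 × 365 = 6668.6 kWh
Annual savings = 6668.6 × $0.276 = $1,840.52
Payback = $12,200 / $1,840.52 = 6.63 years

6.6 years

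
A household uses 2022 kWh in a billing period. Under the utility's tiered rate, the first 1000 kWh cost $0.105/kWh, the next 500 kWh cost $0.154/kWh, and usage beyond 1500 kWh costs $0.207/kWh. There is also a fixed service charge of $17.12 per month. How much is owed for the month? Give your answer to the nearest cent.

$307.17

First 1000 kWh × $0.105 = $105.00
Next 500 kWh × $0.154 = $77.00
Remaining 522 kWh × $0.207 = $108.05
Energy charge = $290.05; + service $17.12 = $307.17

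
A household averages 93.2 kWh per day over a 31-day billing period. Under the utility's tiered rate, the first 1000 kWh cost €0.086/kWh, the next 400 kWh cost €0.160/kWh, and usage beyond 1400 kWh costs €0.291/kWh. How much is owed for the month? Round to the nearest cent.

€583.36

Usage = 93.2 kWh/day × 31 days = 2889.2 kWh
First 1000 kWh × €0.086 = €86.00
Next 400 kWh × €0.160 = €64.00
Remaining 1489.2 kWh × €0.291 = €433.36
Total = €583.36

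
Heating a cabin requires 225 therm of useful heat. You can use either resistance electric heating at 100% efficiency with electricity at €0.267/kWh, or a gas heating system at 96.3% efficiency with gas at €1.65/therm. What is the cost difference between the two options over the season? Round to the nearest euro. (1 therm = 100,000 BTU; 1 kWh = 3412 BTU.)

€1375

Heat load = 225 therm × 100,000 = 22,500,000 BTU
Gas: input = 22,500,000 / 0.963 = 23,364,486 BTU = 233.6 therm → 233.6 × €1.65 = €385.51
Electric: 22,500,000 BTU / 3412 = 6,594 kWh → × €0.267 = €1,760.70
Difference = |€385.51 − €1,760.70| = €1,375.18 ≈ €1375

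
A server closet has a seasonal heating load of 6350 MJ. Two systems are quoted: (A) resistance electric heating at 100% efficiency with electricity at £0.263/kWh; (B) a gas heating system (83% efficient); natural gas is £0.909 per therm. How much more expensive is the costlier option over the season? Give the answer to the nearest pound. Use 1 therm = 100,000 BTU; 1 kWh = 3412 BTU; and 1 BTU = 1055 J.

£398

Heat load = 6350 MJ = 6,350,000,000 J / 1055 = 6,018,957 BTU
Gas: input = 6,018,957 / 0.83 = 7,251,756 BTU = 72.52 therm → 72.52 × £0.909 = £65.92
Electric: 6,018,957 BTU / 3412 = 1,764 kWh → × £0.263 = £463.95
Difference = |£65.92 − £463.95| = £398.03 ≈ £398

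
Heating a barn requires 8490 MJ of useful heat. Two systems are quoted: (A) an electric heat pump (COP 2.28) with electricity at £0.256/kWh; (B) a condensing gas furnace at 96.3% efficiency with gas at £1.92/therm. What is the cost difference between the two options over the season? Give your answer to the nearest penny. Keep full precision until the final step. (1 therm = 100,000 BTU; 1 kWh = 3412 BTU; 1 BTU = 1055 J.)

£104.37

Heat load = 8490 MJ = 8,490,000,000 J / 1055 = 8,047,393 BTU
Gas: input = 8,047,393 / 0.963 = 8,356,587 BTU = 83.57 therm → 83.57 × £1.92 = £160.45
Heat pump: 8,047,393 BTU / 3412 = 2,359 kWh heat; / 2.28 = 1,034 kWh in → × £0.256 = £264.82
Difference = |£160.45 − £264.82| = £104.37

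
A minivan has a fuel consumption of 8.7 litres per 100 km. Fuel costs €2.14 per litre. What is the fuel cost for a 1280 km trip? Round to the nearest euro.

€238

Fuel = 8.7 L/100 km × 1280 km / 100 = 111.4 L
Cost = 111.4 L × €2.14/L = €238.31 ≈ €238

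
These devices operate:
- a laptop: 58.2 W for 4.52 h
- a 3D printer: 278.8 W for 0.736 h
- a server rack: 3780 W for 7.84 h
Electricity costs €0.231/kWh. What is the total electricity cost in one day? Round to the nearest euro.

laptop: 58.2 W × 4.52 h = 263 Wh = 0.2631 kWh
3D printer: 278.8 W × 0.736 h = 205 Wh = 0.2052 kWh
server rack: 3780 W × 7.84 h = 29,635 Wh = 29.64 kWh
Total energy = 0.2631 + 0.2052 + 29.64 = 30.1 kWh
Cost = 30.1 kWh × €0.231 = €6.95 ≈ €7

€7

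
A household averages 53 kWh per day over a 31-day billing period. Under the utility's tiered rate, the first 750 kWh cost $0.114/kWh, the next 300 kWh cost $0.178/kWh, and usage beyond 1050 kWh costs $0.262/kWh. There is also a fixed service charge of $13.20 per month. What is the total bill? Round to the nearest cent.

$307.47

Usage = 53 kWh/day × 31 days = 1643 kWh
First 750 kWh × $0.114 = $85.50
Next 300 kWh × $0.178 = $53.40
Remaining 593 kWh × $0.262 = $155.37
Energy charge = $294.27; + service $13.20 = $307.47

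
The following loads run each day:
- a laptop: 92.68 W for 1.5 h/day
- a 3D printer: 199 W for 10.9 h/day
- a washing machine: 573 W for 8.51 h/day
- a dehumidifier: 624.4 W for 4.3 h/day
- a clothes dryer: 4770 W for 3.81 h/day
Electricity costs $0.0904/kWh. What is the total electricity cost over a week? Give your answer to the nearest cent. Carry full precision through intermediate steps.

laptop: 92.68 W × 1.5 h × 7 d = 973 Wh = 0.9731 kWh
3D printer: 199 W × 10.9 h × 7 d = 15,184 Wh = 15.18 kWh
washing machine: 573 W × 8.51 h × 7 d = 34,134 Wh = 34.13 kWh
dehumidifier: 624.4 W × 4.3 h × 7 d = 18,794 Wh = 18.79 kWh
clothes dryer: 4770 W × 3.81 h × 7 d = 127,216 Wh = 127.2 kWh
Total energy = 0.9731 + 15.18 + 34.13 + 18.79 + 127.2 = 196.3 kWh
Cost = 196.3 kWh × $0.0904 = $17.75

$17.75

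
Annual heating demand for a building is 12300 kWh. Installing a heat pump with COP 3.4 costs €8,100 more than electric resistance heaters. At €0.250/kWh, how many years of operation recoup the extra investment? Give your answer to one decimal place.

3.7 years

Resistance: 12300 kWh × €0.250 = €3,075.00/yr
Heat pump: 12300 / 3.4 = 3618 kWh in → × €0.250 = €904.41/yr
Annual savings = €2,170.59
Payback = €8,100 / €2,170.59 = 3.73 years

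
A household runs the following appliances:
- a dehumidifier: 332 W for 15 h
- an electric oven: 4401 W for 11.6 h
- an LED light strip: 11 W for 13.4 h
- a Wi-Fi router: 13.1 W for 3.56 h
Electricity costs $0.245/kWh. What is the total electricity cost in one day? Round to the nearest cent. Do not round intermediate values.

dehumidifier: 332 W × 15 h = 4,980 Wh = 4.98 kWh
electric oven: 4401 W × 11.6 h = 51,052 Wh = 51.05 kWh
LED light strip: 11 W × 13.4 h = 147 Wh = 0.1474 kWh
Wi-Fi router: 13.1 W × 3.56 h = 47 Wh = 0.04664 kWh
Total energy = 4.98 + 51.05 + 0.1474 + 0.04664 = 56.23 kWh
Cost = 56.23 kWh × $0.245 = $13.78

$13.78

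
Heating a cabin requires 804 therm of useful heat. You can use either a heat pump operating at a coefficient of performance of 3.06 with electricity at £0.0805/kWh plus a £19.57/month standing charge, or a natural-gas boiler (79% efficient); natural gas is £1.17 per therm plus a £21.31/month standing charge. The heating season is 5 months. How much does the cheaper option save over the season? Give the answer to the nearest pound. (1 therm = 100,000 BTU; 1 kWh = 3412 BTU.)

£580

Heat load = 804 therm × 100,000 = 80,400,000 BTU
Gas: input = 80,400,000 / 0.79 = 101,772,152 BTU = 1,018 therm → 1,018 × £1.17 = £1,190.73; + 5 × £21.31 standing = £1,297.28
Heat pump: 80,400,000 BTU / 3412 = 23,560 kWh heat; / 3.06 = 7,701 kWh in → × £0.0805 = £619.90; + 5 × £19.57 standing = £717.75
Difference = |£1,297.28 − £717.75| = £579.53 ≈ £580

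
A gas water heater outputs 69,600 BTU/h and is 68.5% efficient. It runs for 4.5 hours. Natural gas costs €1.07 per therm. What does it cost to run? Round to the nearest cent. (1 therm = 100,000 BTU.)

Heat delivered = 69,600 BTU/h × 4.5 h = 313,200 BTU
Gas input = 313,200 / 0.685 = 457,226 BTU
= 457,226 / 100,000 = 4.572 therm
Cost = 4.572 × €1.07/therm = €4.89

€4.89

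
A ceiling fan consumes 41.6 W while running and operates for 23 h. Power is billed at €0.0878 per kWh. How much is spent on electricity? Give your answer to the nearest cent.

Energy = 41.6 W × 23 h = 957 Wh = 0.9568 kWh
Cost = 0.9568 kWh × €0.0878/kWh = €0.08

€0.08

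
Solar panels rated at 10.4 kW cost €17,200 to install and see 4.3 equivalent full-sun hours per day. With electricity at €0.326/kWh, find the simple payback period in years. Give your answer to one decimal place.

Daily generation = 10.4 kW × 4.3 h = 44.72 kWh
Annual generation = 44.72 × 365 = 16323 kWh
Annual savings = 16323 × €0.326 = €5,321.23
Payback = €17,200 / €5,321.23 = 3.23 years

3.2 years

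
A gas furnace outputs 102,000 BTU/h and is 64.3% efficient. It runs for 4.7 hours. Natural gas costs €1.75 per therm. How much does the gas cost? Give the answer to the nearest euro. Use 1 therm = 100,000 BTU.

Heat delivered = 102,000 BTU/h × 4.7 h = 479,400 BTU
Gas input = 479,400 / 0.643 = 745,568 BTU
= 745,568 / 100,000 = 7.456 therm
Cost = 7.456 × €1.75/therm = €13.05 ≈ €13

€13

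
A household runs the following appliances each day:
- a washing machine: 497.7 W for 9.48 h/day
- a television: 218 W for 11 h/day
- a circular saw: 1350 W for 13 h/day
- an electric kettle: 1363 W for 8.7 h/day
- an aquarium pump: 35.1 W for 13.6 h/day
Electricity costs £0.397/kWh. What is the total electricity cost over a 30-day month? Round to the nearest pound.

£441

washing machine: 497.7 W × 9.48 h × 30 d = 141,546 Wh = 141.5 kWh
television: 218 W × 11 h × 30 d = 71,940 Wh = 71.94 kWh
circular saw: 1350 W × 13 h × 30 d = 526,500 Wh = 526.5 kWh
electric kettle: 1363 W × 8.7 h × 30 d = 355,743 Wh = 355.7 kWh
aquarium pump: 35.1 W × 13.6 h × 30 d = 14,321 Wh = 14.32 kWh
Total energy = 141.5 + 71.94 + 526.5 + 355.7 + 14.32 = 1,110 kWh
Cost = 1,110 kWh × £0.397 = £440.69 ≈ £441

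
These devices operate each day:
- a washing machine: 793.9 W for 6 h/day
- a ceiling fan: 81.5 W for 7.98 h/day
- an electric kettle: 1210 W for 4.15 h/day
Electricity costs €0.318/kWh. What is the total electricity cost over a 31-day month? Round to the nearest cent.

washing machine: 793.9 W × 6 h × 31 d = 147,665 Wh = 147.7 kWh
ceiling fan: 81.5 W × 7.98 h × 31 d = 20,161 Wh = 20.16 kWh
electric kettle: 1210 W × 4.15 h × 31 d = 155,666 Wh = 155.7 kWh
Total energy = 147.7 + 20.16 + 155.7 = 323.5 kWh
Cost = 323.5 kWh × €0.318 = €102.87

€102.87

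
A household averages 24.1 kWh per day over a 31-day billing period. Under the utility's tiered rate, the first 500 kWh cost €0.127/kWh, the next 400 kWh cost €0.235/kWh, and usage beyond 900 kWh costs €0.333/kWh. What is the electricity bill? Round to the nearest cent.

Usage = 24.1 kWh/day × 31 days = 747.1 kWh
First 500 kWh × €0.127 = €63.50
Next 247.1 kWh × €0.235 = €58.07
Remaining tier: 0 kWh (not reached)
Total = €121.57

€121.57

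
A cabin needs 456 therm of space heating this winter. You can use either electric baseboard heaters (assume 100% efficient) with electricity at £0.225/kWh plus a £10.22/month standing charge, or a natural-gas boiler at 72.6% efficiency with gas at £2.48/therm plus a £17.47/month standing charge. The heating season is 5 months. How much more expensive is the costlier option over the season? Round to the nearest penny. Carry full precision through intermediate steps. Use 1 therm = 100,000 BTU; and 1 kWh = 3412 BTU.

Heat load = 456 therm × 100,000 = 45,600,000 BTU
Gas: input = 45,600,000 / 0.726 = 62,809,917 BTU = 628.1 therm → 628.1 × £2.48 = £1,557.69; + 5 × £17.47 standing = £1,645.04
Electric: 45,600,000 BTU / 3412 = 13,360 kWh → × £0.225 = £3,007.03; + 5 × £10.22 standing = £3,058.13
Difference = |£1,645.04 − £3,058.13| = £1,413.10

£1413.10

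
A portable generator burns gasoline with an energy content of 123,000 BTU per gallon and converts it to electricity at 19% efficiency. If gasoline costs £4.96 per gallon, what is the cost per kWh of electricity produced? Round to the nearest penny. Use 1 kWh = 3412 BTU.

£0.72

Electrical output per gallon = 123,000 BTU × 0.19 / 3412 BTU/kWh = 6.849 kWh
Cost per kWh = £4.96 / 6.849 kWh = £0.724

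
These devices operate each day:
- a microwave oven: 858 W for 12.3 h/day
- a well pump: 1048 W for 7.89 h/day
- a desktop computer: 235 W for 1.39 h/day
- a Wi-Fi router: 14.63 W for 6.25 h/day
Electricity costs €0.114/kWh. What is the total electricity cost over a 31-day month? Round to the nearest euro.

€68

microwave oven: 858 W × 12.3 h × 31 d = 327,155 Wh = 327.2 kWh
well pump: 1048 W × 7.89 h × 31 d = 256,330 Wh = 256.3 kWh
desktop computer: 235 W × 1.39 h × 31 d = 10,126 Wh = 10.13 kWh
Wi-Fi router: 14.63 W × 6.25 h × 31 d = 2,835 Wh = 2.835 kWh
Total energy = 327.2 + 256.3 + 10.13 + 2.835 = 596.4 kWh
Cost = 596.4 kWh × €0.114 = €67.99 ≈ €68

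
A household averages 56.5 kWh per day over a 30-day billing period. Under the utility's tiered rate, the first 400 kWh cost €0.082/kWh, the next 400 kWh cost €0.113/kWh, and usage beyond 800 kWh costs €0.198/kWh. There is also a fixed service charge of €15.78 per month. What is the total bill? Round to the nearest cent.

Usage = 56.5 kWh/day × 30 days = 1695 kWh
First 400 kWh × €0.082 = €32.80
Next 400 kWh × €0.113 = €45.20
Remaining 895 kWh × €0.198 = €177.21
Energy charge = €255.21; + service €15.78 = €270.99

€270.99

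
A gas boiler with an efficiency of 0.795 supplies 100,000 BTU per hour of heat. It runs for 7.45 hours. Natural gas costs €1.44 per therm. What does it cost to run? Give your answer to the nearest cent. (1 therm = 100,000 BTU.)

Heat delivered = 100,000 BTU/h × 7.45 h = 745,000 BTU
Gas input = 745,000 / 0.795 = 937,107 BTU
= 937,107 / 100,000 = 9.371 therm
Cost = 9.371 × €1.44/therm = €13.49

€13.49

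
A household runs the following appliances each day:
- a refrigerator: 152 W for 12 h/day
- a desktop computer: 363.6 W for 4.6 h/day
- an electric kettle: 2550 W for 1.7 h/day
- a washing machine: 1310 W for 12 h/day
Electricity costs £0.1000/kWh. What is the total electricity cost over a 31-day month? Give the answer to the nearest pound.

£73

refrigerator: 152 W × 12 h × 31 d = 56,544 Wh = 56.54 kWh
desktop computer: 363.6 W × 4.6 h × 31 d = 51,849 Wh = 51.85 kWh
electric kettle: 2550 W × 1.7 h × 31 d = 134,385 Wh = 134.4 kWh
washing machine: 1310 W × 12 h × 31 d = 487,320 Wh = 487.3 kWh
Total energy = 56.54 + 51.85 + 134.4 + 487.3 = 730.1 kWh
Cost = 730.1 kWh × £0.1000 = £73.01 ≈ £73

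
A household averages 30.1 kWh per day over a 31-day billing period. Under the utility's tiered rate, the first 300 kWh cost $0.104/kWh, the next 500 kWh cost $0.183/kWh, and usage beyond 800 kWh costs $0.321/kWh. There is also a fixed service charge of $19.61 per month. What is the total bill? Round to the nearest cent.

Usage = 30.1 kWh/day × 31 days = 933.1 kWh
First 300 kWh × $0.104 = $31.20
Next 500 kWh × $0.183 = $91.50
Remaining 133.1 kWh × $0.321 = $42.73
Energy charge = $165.43; + service $19.61 = $185.04

$185.04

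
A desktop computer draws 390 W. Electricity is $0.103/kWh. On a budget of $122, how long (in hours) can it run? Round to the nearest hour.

Energy budget = $122 / $0.103 per kWh = 1,184 kWh = 1,184,466 Wh
Runtime = 1,184,466 Wh / 390 W = 3,037 h

3037 h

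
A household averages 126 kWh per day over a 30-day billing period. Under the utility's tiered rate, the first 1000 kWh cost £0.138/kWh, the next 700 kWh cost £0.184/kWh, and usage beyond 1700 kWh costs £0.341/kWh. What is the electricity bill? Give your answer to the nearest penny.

Usage = 126 kWh/day × 30 days = 3780 kWh
First 1000 kWh × £0.138 = £138.00
Next 700 kWh × £0.184 = £128.80
Remaining 2080 kWh × £0.341 = £709.28
Total = £976.08

£976.08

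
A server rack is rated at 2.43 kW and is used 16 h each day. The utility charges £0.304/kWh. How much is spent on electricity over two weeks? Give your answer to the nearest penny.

£165.47

Energy = 2430 W × 16 h/day × 14 days = 544,320 Wh = 544.3 kWh
Cost = 544.3 kWh × £0.304/kWh = £165.47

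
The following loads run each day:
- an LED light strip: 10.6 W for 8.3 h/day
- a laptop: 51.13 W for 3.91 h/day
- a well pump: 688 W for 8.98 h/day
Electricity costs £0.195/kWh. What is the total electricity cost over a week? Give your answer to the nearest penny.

LED light strip: 10.6 W × 8.3 h × 7 d = 616 Wh = 0.6159 kWh
laptop: 51.13 W × 3.91 h × 7 d = 1,399 Wh = 1.399 kWh
well pump: 688 W × 8.98 h × 7 d = 43,248 Wh = 43.25 kWh
Total energy = 0.6159 + 1.399 + 43.25 = 45.26 kWh
Cost = 45.26 kWh × £0.195 = £8.83

£8.83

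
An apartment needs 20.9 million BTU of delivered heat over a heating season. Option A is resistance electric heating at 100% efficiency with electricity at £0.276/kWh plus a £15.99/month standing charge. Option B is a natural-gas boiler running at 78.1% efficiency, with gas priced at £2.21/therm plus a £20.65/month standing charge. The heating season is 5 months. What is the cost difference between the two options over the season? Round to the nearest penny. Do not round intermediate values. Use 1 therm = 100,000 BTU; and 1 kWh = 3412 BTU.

£1075.91

Heat load = 20.9 × 10⁶ BTU = 20,900,000 BTU
Gas: input = 20,900,000 / 0.781 = 26,760,563 BTU = 267.6 therm → 267.6 × £2.21 = £591.41; + 5 × £20.65 standing = £694.66
Electric: 20,900,000 BTU / 3412 = 6,125 kWh → × £0.276 = £1,690.62; + 5 × £15.99 standing = £1,770.57
Difference = |£694.66 − £1,770.57| = £1,075.91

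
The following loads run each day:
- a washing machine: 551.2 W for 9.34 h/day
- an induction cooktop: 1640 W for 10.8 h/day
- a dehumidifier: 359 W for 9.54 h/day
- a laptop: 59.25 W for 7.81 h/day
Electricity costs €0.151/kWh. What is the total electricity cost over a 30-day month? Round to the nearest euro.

€121

washing machine: 551.2 W × 9.34 h × 30 d = 154,446 Wh = 154.4 kWh
induction cooktop: 1640 W × 10.8 h × 30 d = 531,360 Wh = 531.4 kWh
dehumidifier: 359 W × 9.54 h × 30 d = 102,746 Wh = 102.7 kWh
laptop: 59.25 W × 7.81 h × 30 d = 13,882 Wh = 13.88 kWh
Total energy = 154.4 + 531.4 + 102.7 + 13.88 = 802.4 kWh
Cost = 802.4 kWh × €0.151 = €121.17 ≈ €121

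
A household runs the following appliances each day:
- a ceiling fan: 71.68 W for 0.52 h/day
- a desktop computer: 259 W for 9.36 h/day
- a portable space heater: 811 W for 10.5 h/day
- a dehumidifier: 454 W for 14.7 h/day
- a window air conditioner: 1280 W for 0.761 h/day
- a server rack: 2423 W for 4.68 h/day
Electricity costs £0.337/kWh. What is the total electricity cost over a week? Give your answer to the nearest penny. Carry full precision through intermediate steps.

ceiling fan: 71.68 W × 0.52 h × 7 d = 261 Wh = 0.2609 kWh
desktop computer: 259 W × 9.36 h × 7 d = 16,970 Wh = 16.97 kWh
portable space heater: 811 W × 10.5 h × 7 d = 59,608 Wh = 59.61 kWh
dehumidifier: 454 W × 14.7 h × 7 d = 46,717 Wh = 46.72 kWh
window air conditioner: 1280 W × 0.761 h × 7 d = 6,819 Wh = 6.819 kWh
server rack: 2423 W × 4.68 h × 7 d = 79,377 Wh = 79.38 kWh
Total energy = 0.2609 + 16.97 + 59.61 + 46.72 + 6.819 + 79.38 = 209.8 kWh
Cost = 209.8 kWh × £0.337 = £70.69

£70.69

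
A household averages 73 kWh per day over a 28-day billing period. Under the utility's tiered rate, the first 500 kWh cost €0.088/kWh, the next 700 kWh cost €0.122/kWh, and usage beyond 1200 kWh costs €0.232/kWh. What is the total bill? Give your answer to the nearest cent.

€325.21

Usage = 73 kWh/day × 28 days = 2044 kWh
First 500 kWh × €0.088 = €44.00
Next 700 kWh × €0.122 = €85.40
Remaining 844 kWh × €0.232 = €195.81
Total = €325.21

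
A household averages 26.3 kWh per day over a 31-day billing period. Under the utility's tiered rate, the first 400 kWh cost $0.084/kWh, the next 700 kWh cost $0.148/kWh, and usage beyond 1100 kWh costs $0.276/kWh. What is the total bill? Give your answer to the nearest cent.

$95.06

Usage = 26.3 kWh/day × 31 days = 815.3 kWh
First 400 kWh × $0.084 = $33.60
Next 415.3 kWh × $0.148 = $61.46
Remaining tier: 0 kWh (not reached)
Total = $95.06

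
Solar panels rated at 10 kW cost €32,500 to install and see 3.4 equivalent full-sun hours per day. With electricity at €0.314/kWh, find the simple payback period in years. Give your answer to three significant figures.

Daily generation = 10 kW × 3.4 h = 34 kWh
Annual generation = 34 × 365 = 12410 kWh
Annual savings = 12410 × €0.314 = €3,896.74
Payback = €32,500 / €3,896.74 = 8.34 years

8.34 years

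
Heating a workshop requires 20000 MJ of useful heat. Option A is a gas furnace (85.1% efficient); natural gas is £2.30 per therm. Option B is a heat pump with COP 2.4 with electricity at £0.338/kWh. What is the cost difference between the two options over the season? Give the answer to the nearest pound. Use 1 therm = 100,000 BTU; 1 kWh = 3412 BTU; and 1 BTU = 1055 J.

Heat load = 20000 MJ = 20,000,000,000 J / 1055 = 18,957,346 BTU
Gas: input = 18,957,346 / 0.851 = 22,276,552 BTU = 222.8 therm → 222.8 × £2.30 = £512.36
Heat pump: 18,957,346 BTU / 3412 = 5,556 kWh heat; / 2.4 = 2,315 kWh in → × £0.338 = £782.48
Difference = |£512.36 − £782.48| = £270.12 ≈ £270

£270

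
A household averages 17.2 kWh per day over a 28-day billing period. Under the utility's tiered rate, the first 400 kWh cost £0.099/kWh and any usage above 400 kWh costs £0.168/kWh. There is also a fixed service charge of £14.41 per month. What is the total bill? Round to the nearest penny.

£67.72

Usage = 17.2 kWh/day × 28 days = 481.6 kWh
First 400 kWh × £0.099 = £39.60
Remaining 81.6 kWh × £0.168 = £13.71
Energy charge = £53.31; + service £14.41 = £67.72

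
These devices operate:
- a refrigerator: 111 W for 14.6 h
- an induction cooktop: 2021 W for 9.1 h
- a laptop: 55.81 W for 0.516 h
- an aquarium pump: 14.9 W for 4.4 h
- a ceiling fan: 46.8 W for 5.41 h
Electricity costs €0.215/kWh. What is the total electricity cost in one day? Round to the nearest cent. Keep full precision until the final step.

refrigerator: 111 W × 14.6 h = 1,621 Wh = 1.621 kWh
induction cooktop: 2021 W × 9.1 h = 18,391 Wh = 18.39 kWh
laptop: 55.81 W × 0.516 h = 29 Wh = 0.0288 kWh
aquarium pump: 14.9 W × 4.4 h = 66 Wh = 0.06556 kWh
ceiling fan: 46.8 W × 5.41 h = 253 Wh = 0.2532 kWh
Total energy = 1.621 + 18.39 + 0.0288 + 0.06556 + 0.2532 = 20.36 kWh
Cost = 20.36 kWh × €0.215 = €4.38

€4.38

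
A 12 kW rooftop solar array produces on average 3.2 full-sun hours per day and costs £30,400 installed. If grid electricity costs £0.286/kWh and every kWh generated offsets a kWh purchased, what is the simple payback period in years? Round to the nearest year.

Daily generation = 12 kW × 3.2 h = 38.4 kWh
Annual generation = 38.4 × 365 = 14016 kWh
Annual savings = 14016 × £0.286 = £4,008.58
Payback = £30,400 / £4,008.58 = 7.58 years

8 years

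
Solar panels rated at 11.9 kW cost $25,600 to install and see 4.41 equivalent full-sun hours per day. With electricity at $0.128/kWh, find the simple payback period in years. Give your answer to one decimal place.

10.4 years

Daily generation = 11.9 kW × 4.41 h = 52.48 kWh
Annual generation = 52.48 × 365 = 19155 kWh
Annual savings = 19155 × $0.128 = $2,451.82
Payback = $25,600 / $2,451.82 = 10.4 years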